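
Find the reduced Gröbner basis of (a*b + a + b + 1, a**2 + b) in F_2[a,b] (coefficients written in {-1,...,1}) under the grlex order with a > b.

f_1 = a*b + a + b + 1, LT = a*b.
f_2 = a**2 + b, LT = a**2.

S(f_1,f_2): lcm = a**2*b. S = a**2 + a*b + b**2 + a.
  reduce S modulo (f_1, f_2):
  remainder b**2 + 1 ≠ 0; add g_3 = b**2 + 1 to the basis.

The other S-polynomials (S(f_1,g_3), S(f_2,g_3)) all reduce to 0 modulo the current basis, so we have a Gröbner basis.

G = {a**2 + b, a*b + a + b + 1, b**2 + 1}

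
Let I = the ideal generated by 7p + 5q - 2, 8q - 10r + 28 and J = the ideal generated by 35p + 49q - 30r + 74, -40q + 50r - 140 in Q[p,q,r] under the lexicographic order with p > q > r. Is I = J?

Yes, the ideals are equal.

For a fixed monomial order, each ideal has a unique reduced Gröbner basis; comparing bases decides equality.
Buchberger on the first generating set:
f_1 = 7p + 5q - 2, LT = p.
f_2 = 8q - 10r + 28, LT = q.

The S-polynomials (S(f_1,f_2)) all reduce to 0 modulo the current basis, so we have a Gröbner basis.
Inter-reduce: drop elements whose leading term is divisible by another's, tail-reduce, and make monic.
Reduced Gröbner basis: {p + 25/28r - 39/14, q - 5/4r + 7/2}.

Buchberger on the second generating set:
h_1 = 35p + 49q - 30r + 74, LT = p.
h_2 = -40q + 50r - 140, LT = q.

The S-polynomials (S(h_1,h_2)) all reduce to 0 modulo the current basis, so we have a Gröbner basis.
Inter-reduce: drop elements whose leading term is divisible by another's, tail-reduce, and make monic.
Reduced Gröbner basis: {p + 25/28r - 39/14, q - 5/4r + 7/2}.

These coincide, so the ideals are equal.
The choice of monomial ordering does not affect the verdict — as long as both bases are computed under the same ordering, their equality decides ideal equality.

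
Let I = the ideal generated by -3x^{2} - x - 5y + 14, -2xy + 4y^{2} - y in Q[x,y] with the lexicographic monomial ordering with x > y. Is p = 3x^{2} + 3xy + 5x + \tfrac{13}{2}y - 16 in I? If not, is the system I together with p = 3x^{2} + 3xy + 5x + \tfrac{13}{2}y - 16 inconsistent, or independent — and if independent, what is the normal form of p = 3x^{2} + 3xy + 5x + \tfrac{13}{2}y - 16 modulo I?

First compute the reduced Gröbner basis of I by Buchberger's algorithm.
f_1 = -3x^{2} - x - 5y + 14, LT = x^{2}.
f_2 = -2xy + 4y^{2} - y, LT = xy.

S(f_1,f_2): lcm = x^{2}y. S = 2xy^{2} - \tfrac{1}{6}xy + \tfrac{5}{3}y^{2} - \tfrac{14}{3}y.
  leading term xy^{2}: subtract (-y)·f_2 from 2xy^{2} - \tfrac{1}{6}xy + \tfrac{5}{3}y^{2} - \tfrac{14}{3}y → -\tfrac{1}{6}xy + 4y^{3} + \tfrac{2}{3}y^{2} - \tfrac{14}{3}y
  leading term xy: subtract (\tfrac{1}{12})·f_2 from -\tfrac{1}{6}xy + 4y^{3} + \tfrac{2}{3}y^{2} - \tfrac{14}{3}y → 4y^{3} + \tfrac{1}{3}y^{2} - \tfrac{55}{12}y
  leading term y^{3}: no divisor's leading term divides it; move 4y^{3} to the remainder.
  leading term y^{2}: no divisor's leading term divides it; move \tfrac{1}{3}y^{2} to the remainder.
  leading term y: no divisor's leading term divides it; move -\tfrac{55}{12}y to the remainder.
  remainder 4y^{3} + \tfrac{1}{3}y^{2} - \tfrac{55}{12}y ≠ 0; add h_3 = 4y^{3} + \tfrac{1}{3}y^{2} - \tfrac{55}{12}y to the basis.

The other S-polynomials (S(f_1,h_3), S(f_2,h_3)) all reduce to 0 modulo the current basis, so we have a Gröbner basis.
Inter-reduce: drop elements whose leading term is divisible by another's, tail-reduce, and make monic.
Reduced Gröbner basis: {x^{2} + \tfrac{1}{3}x + \tfrac{5}{3}y - \tfrac{14}{3}, xy - 2y^{2} + \tfrac{1}{2}y, y^{3} + \tfrac{1}{12}y^{2} - \tfrac{55}{48}y}.
Label its elements g_1 = x^{2} + \tfrac{1}{3}x + \tfrac{5}{3}y - \tfrac{14}{3}, g_2 = xy - 2y^{2} + \tfrac{1}{2}y, g_3 = y^{3} + \tfrac{1}{12}y^{2} - \tfrac{55}{48}y.

Reduce p = 3x^{2} + 3xy + 5x + \tfrac{13}{2}y - 16 modulo G:
  leading term x^{2}: subtract (3)·g_1 from 3x^{2} + 3xy + 5x + \tfrac{13}{2}y - 16 → 3xy + 4x + \tfrac{3}{2}y - 2
  leading term xy: subtract (3)·g_2 from 3xy + 4x + \tfrac{3}{2}y - 2 → 4x + 6y^{2} - 2
  leading term x: no divisor's leading term divides it; move 4x to the remainder.
  leading term y^{2}: no divisor's leading term divides it; move 6y^{2} to the remainder.
  leading term 1: no divisor's leading term divides it; move -2 to the remainder.
  normal form = 4x + 6y^{2} - 2.
The normal form is nonzero, so p ∉ I. Since p minus its normal form lies in I, I + (p) = I + (r) where r = 4x + 6y^{2} - 2; decide whether this ideal is the whole ring.
Run Buchberger on G together with r (pairs among the g_i already reduce to 0 since G is a Gröbner basis):
g_1 = x^{2} + \tfrac{1}{3}x + \tfrac{5}{3}y - \tfrac{14}{3}, LT = x^{2}.
g_2 = xy - 2y^{2} + \tfrac{1}{2}y, LT = xy.
g_3 = y^{3} + \tfrac{1}{12}y^{2} - \tfrac{55}{48}y, LT = y^{3}.
r = 4x + 6y^{2} - 2, LT = x.

S(g_1,r): lcm = x^{2}. S = -\tfrac{3}{2}xy^{2} + \tfrac{5}{6}x + \tfrac{5}{3}y - \tfrac{14}{3}.
  leading term xy^{2}: subtract (-\tfrac{3}{2}y)·g_2 from -\tfrac{3}{2}xy^{2} + \tfrac{5}{6}x + \tfrac{5}{3}y - \tfrac{14}{3} → \tfrac{5}{6}x - 3y^{3} + \tfrac{3}{4}y^{2} + \tfrac{5}{3}y - \tfrac{14}{3}
  leading term x: subtract (\tfrac{5}{24})·r from \tfrac{5}{6}x - 3y^{3} + \tfrac{3}{4}y^{2} + \tfrac{5}{3}y - \tfrac{14}{3} → -3y^{3} - \tfrac{1}{2}y^{2} + \tfrac{5}{3}y - \tfrac{17}{4}
  leading term y^{3}: subtract (-3)·g_3 from -3y^{3} - \tfrac{1}{2}y^{2} + \tfrac{5}{3}y - \tfrac{17}{4} → -\tfrac{1}{4}y^{2} - \tfrac{85}{48}y - \tfrac{17}{4}
  leading term y^{2}: no divisor's leading term divides it; move -\tfrac{1}{4}y^{2} to the remainder.
  leading term y: no divisor's leading term divides it; move -\tfrac{85}{48}y to the remainder.
  leading term 1: no divisor's leading term divides it; move -\tfrac{17}{4} to the remainder.
  remainder -\tfrac{1}{4}y^{2} - \tfrac{85}{48}y - \tfrac{17}{4} ≠ 0; add m_5 = -\tfrac{1}{4}y^{2} - \tfrac{85}{48}y - \tfrac{17}{4} to the basis.

S(g_2,r): lcm = xy. S = -\tfrac{3}{2}y^{3} - 2y^{2} + y.
  leading term y^{3}: subtract (-\tfrac{3}{2})·g_3 from -\tfrac{3}{2}y^{3} - 2y^{2} + y → -\tfrac{15}{8}y^{2} - \tfrac{23}{32}y
  leading term y^{2}: subtract (\tfrac{15}{2})·m_5 from -\tfrac{15}{8}y^{2} - \tfrac{23}{32}y → \tfrac{201}{16}y + \tfrac{255}{8}
  leading term y: no divisor's leading term divides it; move \tfrac{201}{16}y to the remainder.
  leading term 1: no divisor's leading term divides it; move \tfrac{255}{8} to the remainder.
  remainder \tfrac{201}{16}y + \tfrac{255}{8} ≠ 0; add m_6 = \tfrac{201}{16}y + \tfrac{255}{8} to the basis.

S(g_3,m_5): lcm = y^{3}. S = -7y^{2} - \tfrac{871}{48}y.
  leading term y^{2}: subtract (28)·m_5 from -7y^{2} - \tfrac{871}{48}y → \tfrac{503}{16}y + 119
  leading term y: subtract (\tfrac{503}{201})·m_6 from \tfrac{503}{16}y + 119 → \tfrac{21029}{536}
  leading term 1: no divisor's leading term divides it; move \tfrac{21029}{536} to the remainder.
  remainder \tfrac{21029}{536} ≠ 0; add m_7 = \tfrac{21029}{536} to the basis.

The other S-polynomials (S(g_1,g_2), S(g_1,g_3), S(g_2,g_3), S(g_3,r), S(g_1,m_5), S(g_2,m_5), S(r,m_5), S(g_1,m_6), S(g_2,m_6), S(g_3,m_6), S(r,m_6), S(m_5,m_6), S(g_1,m_7), S(g_2,m_7), S(g_3,m_7), S(r,m_7), S(m_5,m_7), S(m_6,m_7)) all reduce to 0 modulo the current basis, so we have a Gröbner basis.
Inter-reduce: drop elements whose leading term is divisible by another's, tail-reduce, and make monic.
Reduced Gröbner basis: {1}.
The reduced Gröbner basis of I + (p) is {1}: the ideal is the whole ring, so the enlarged system has no common solution — adjoining p is inconsistent.

Adjoining 3x^{2} + 3xy + 5x + \tfrac{13}{2}y - 16 makes the ideal the whole ring: the system is inconsistent.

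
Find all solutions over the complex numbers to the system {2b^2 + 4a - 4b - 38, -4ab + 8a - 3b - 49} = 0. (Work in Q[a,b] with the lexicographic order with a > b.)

Compute a lex Gröbner basis by Buchberger's algorithm.
f_1 = 4a + 2b^2 - 4b - 38, LT = a.
f_2 = -4ab + 8a - 3b - 49, LT = ab.

S(f_1,f_2): lcm = ab. S = 2a + 1/2b^3 - b^2 - 41/4b - 49/4.
  leading term a: subtract (1/2)·f_1 from 2a + 1/2b^3 - b^2 - 41/4b - 49/4 → 1/2b^3 - 2b^2 - 33/4b + 27/4
  leading term b^3: no divisor's leading term divides it; move 1/2b^3 to the remainder.
  leading term b^2: no divisor's leading term divides it; move -2b^2 to the remainder.
  leading term b: no divisor's leading term divides it; move -33/4b to the remainder.
  leading term 1: no divisor's leading term divides it; move 27/4 to the remainder.
  remainder 1/2b^3 - 2b^2 - 33/4b + 27/4 ≠ 0; add h_3 = 1/2b^3 - 2b^2 - 33/4b + 27/4 to the basis.

The other S-polynomials (S(f_1,h_3), S(f_2,h_3)) all reduce to 0 modulo the current basis, so we have a Gröbner basis.
Inter-reduce: drop elements whose leading term is divisible by another's, tail-reduce, and make monic.
Reduced Gröbner basis: {a + 1/2b^2 - b - 19/2, b^3 - 4b^2 - 33/2b + 27/2}.

Since the basis is lex-ordered, b^3 - 4b^2 - 33/2b + 27/2 is univariate in b. Its roots are {-3, 7/2 - sqrt(31)/2, sqrt(31)/2 + 7/2}. Back-substituting each root into the other basis elements fixes the other coordinates.
  b = -3: the earlier basis element becomes a - 2 = 0, giving a = 2 — point (2, -3).
  b = 7/2 - sqrt(31)/2: the earlier basis element becomes a - 5*sqrt(31)/4 - 3 = 0, giving a = 3 + 5*sqrt(31)/4 — point (3 + 5*sqrt(31)/4, 7/2 - sqrt(31)/2).
  b = sqrt(31)/2 + 7/2: the earlier basis element becomes a - 3 + 5*sqrt(31)/4 = 0, giving a = 3 - 5*sqrt(31)/4 — point (3 - 5*sqrt(31)/4, sqrt(31)/2 + 7/2).
Check: every point annihilates each of the original generators.

{(2, -3), (3 + 5*sqrt(31)/4, 7/2 - sqrt(31)/2), (3 - 5*sqrt(31)/4, sqrt(31)/2 + 7/2)}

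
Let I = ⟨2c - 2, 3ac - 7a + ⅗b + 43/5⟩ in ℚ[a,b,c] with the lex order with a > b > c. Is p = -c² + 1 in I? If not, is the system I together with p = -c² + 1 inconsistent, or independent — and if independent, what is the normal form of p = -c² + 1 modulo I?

-c² + 1 lies in I (it reduces to 0).

First compute the reduced Gröbner basis of I by Buchberger's algorithm.
f_1 = 2c - 2, LT = c.
f_2 = 3ac - 7a + ⅗b + 43/5, LT = ac.

S(f_1,f_2): lcm = ac. S = 4/3a - ⅕b - 43/15.
  leading term a: no divisor's leading term divides it; move 4/3a to the remainder.
  leading term b: no divisor's leading term divides it; move -⅕b to the remainder.
  leading term 1: no divisor's leading term divides it; move -43/15 to the remainder.
  remainder 4/3a - ⅕b - 43/15 ≠ 0; add h_3 = 4/3a - ⅕b - 43/15 to the basis.

S(f_1,h_3): leading monomials are coprime, so the S-polynomial reduces to 0 (Buchberger's first criterion).
S(f_2,h_3): lcm = ac. S = -7/3a + 3/20bc + ⅕b + 43/20c + 43/15.
  leading term a: subtract (-7/4)·h_3 from -7/3a + 3/20bc + ⅕b + 43/20c + 43/15 → 3/20bc - 3/20b + 43/20c - 43/20
  leading term bc: subtract (3/40b)·f_1 from 3/20bc - 3/20b + 43/20c - 43/20 → 43/20c - 43/20
  leading term c: subtract (43/40)·f_1 from 43/20c - 43/20 → 0
  remainder 0.

Every S-polynomial of the final basis reduces to 0, so we have a Gröbner basis.
Inter-reduce: drop elements whose leading term is divisible by another's, tail-reduce, and make monic.
Reduced Gröbner basis: {a - 3/20b - 43/20, c - 1}.
Label its elements g_1 = a - 3/20b - 43/20, g_2 = c - 1.

Reduce p = -c² + 1 modulo G:
  leading term c²: subtract (-c)·g_2 from -c² + 1 → -c + 1
  leading term c: subtract (-1)·g_2 from -c + 1 → 0
  normal form = 0.
Since the normal form is 0, p ∈ I.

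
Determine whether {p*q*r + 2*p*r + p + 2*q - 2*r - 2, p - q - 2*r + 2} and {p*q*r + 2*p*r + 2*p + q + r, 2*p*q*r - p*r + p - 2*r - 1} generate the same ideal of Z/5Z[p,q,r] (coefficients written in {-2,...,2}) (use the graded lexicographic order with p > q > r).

For a fixed monomial order, each ideal has a unique reduced Gröbner basis; comparing bases decides equality.
Buchberger on the first generating set:
f_1 = p*q*r + 2*p*r + p + 2*q - 2*r - 2, LT = p*q*r.
f_2 = p - q - 2*r + 2, LT = p.

S(f_1,f_2): lcm = p*q*r. S = q**2*r + 2*q*r**2 + 2*p*r - 2*q*r + p + 2*q - 2*r - 2.
  leading term q**2*r: no divisor's leading term divides it; move q**2*r to the remainder.
  leading term q*r**2: no divisor's leading term divides it; move 2*q*r**2 to the remainder.
  leading term p*r: subtract (2*r)·f_2 from 2*p*r - 2*q*r + p + 2*q - 2*r - 2 → -r**2 + p + 2*q - r - 2
  leading term r**2: no divisor's leading term divides it; move -r**2 to the remainder.
  leading term p: subtract (1)·f_2 from p + 2*q - r - 2 → -2*q + r + 1
  leading term q: no divisor's leading term divides it; move -2*q to the remainder.
  leading term r: no divisor's leading term divides it; move r to the remainder.
  leading term 1: no divisor's leading term divides it; move 1 to the remainder.
  remainder q**2*r + 2*q*r**2 - r**2 - 2*q + r + 1 ≠ 0; add g_3 = q**2*r + 2*q*r**2 - r**2 - 2*q + r + 1 to the basis.

The other S-polynomials (S(f_1,g_3), S(f_2,g_3)) all reduce to 0 modulo the current basis, so we have a Gröbner basis.
Inter-reduce: drop elements whose leading term is divisible by another's, tail-reduce, and make monic.
Reduced Gröbner basis: {q**2*r + 2*q*r**2 - r**2 - 2*q + r + 1, p - q - 2*r + 2}.

Buchberger on the second generating set:
h_1 = p*q*r + 2*p*r + 2*p + q + r, LT = p*q*r.
h_2 = 2*p*q*r - p*r + p - 2*r - 1, LT = p*q*r.

S(h_1,h_2): lcm = p*q*r. S = -p + q + 2*r - 2.
  leading term p: no divisor's leading term divides it; move -p to the remainder.
  leading term q: no divisor's leading term divides it; move q to the remainder.
  leading term r: no divisor's leading term divides it; move 2*r to the remainder.
  leading term 1: no divisor's leading term divides it; move -2 to the remainder.
  remainder -p + q + 2*r - 2 ≠ 0; add k_3 = -p + q + 2*r - 2 to the basis.

S(h_1,k_3): lcm = p*q*r. S = q**2*r + 2*q*r**2 + 2*p*r - 2*q*r + 2*p + q + r.
  leading term q**2*r: no divisor's leading term divides it; move q**2*r to the remainder.
  leading term q*r**2: no divisor's leading term divides it; move 2*q*r**2 to the remainder.
  leading term p*r: subtract (-2*r)·k_3 from 2*p*r - 2*q*r + 2*p + q + r → -r**2 + 2*p + q + 2*r
  leading term r**2: no divisor's leading term divides it; move -r**2 to the remainder.
  leading term p: subtract (-2)·k_3 from 2*p + q + 2*r → -2*q + r + 1
  leading term q: no divisor's leading term divides it; move -2*q to the remainder.
  leading term r: no divisor's leading term divides it; move r to the remainder.
  leading term 1: no divisor's leading term divides it; move 1 to the remainder.
  remainder q**2*r + 2*q*r**2 - r**2 - 2*q + r + 1 ≠ 0; add k_4 = q**2*r + 2*q*r**2 - r**2 - 2*q + r + 1 to the basis.

The other S-polynomials (S(h_2,k_3), S(h_1,k_4), S(h_2,k_4), S(k_3,k_4)) all reduce to 0 modulo the current basis, so we have a Gröbner basis.
Inter-reduce: drop elements whose leading term is divisible by another's, tail-reduce, and make monic.
Reduced Gröbner basis: {q**2*r + 2*q*r**2 - r**2 - 2*q + r + 1, p - q - 2*r + 2}.

Same reduced basis, so the two generating sets span the same ideal.

Yes, the ideals are equal.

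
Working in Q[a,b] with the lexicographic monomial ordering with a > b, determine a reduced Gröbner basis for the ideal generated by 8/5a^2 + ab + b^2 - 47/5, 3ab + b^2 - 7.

G = {a + 19/84b^3 - 187/84b, b^4 - 215/19b^2 + 196/19}

f_1 = 8/5a^2 + ab + b^2 - 47/5, LT = a^2.
f_2 = 3ab + b^2 - 7, LT = ab.

S(f_1,f_2): lcm = a^2b. S = 7/24ab^2 + 7/3a + 5/8b^3 - 47/8b.
  leading term ab^2: subtract (7/72b)·f_2 from 7/24ab^2 + 7/3a + 5/8b^3 - 47/8b → 7/3a + 19/36b^3 - 187/36b
  leading term a: no divisor's leading term divides it; move 7/3a to the remainder.
  leading term b^3: no divisor's leading term divides it; move 19/36b^3 to the remainder.
  leading term b: no divisor's leading term divides it; move -187/36b to the remainder.
  remainder 7/3a + 19/36b^3 - 187/36b ≠ 0; add g_3 = 7/3a + 19/36b^3 - 187/36b to the basis.

S(f_1,g_3): lcm = a^2. S = -19/84ab^3 + 479/168ab + 5/8b^2 - 47/8.
  leading term ab^3: subtract (-19/252b^2)·f_2 from -19/84ab^3 + 479/168ab + 5/8b^2 - 47/8 → 479/168ab + 19/252b^4 + 7/72b^2 - 47/8
  leading term ab: subtract (479/504)·f_2 from 479/168ab + 19/252b^4 + 7/72b^2 - 47/8 → 19/252b^4 - 215/252b^2 + 7/9
  leading term b^4: no divisor's leading term divides it; move 19/252b^4 to the remainder.
  leading term b^2: no divisor's leading term divides it; move -215/252b^2 to the remainder.
  leading term 1: no divisor's leading term divides it; move 7/9 to the remainder.
  remainder 19/252b^4 - 215/252b^2 + 7/9 ≠ 0; add g_4 = 19/252b^4 - 215/252b^2 + 7/9 to the basis.

The other S-polynomials (S(f_2,g_3), S(f_1,g_4), S(f_2,g_4), S(g_3,g_4)) all reduce to 0 modulo the current basis, so we have a Gröbner basis.
Inter-reduce: drop elements whose leading term is divisible by another's, tail-reduce, and make monic.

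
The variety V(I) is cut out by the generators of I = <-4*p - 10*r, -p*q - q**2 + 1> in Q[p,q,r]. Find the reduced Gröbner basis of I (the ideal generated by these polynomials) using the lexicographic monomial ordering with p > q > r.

G = {p + 5/2*r, q**2 - 5/2*q*r - 1}

f_1 = -4*p - 10*r, LT = p.
f_2 = -p*q - q**2 + 1, LT = p*q.

S(f_1,f_2): lcm = p*q. S = -q**2 + 5/2*q*r + 1.
  leading term q**2: no divisor's leading term divides it; move -q**2 to the remainder.
  leading term q*r: no divisor's leading term divides it; move 5/2*q*r to the remainder.
  leading term 1: no divisor's leading term divides it; move 1 to the remainder.
  remainder -q**2 + 5/2*q*r + 1 ≠ 0; add g_3 = -q**2 + 5/2*q*r + 1 to the basis.

S(f_1,g_3): leading monomials are coprime, so the S-polynomial reduces to 0 (Buchberger's first criterion).
S(f_2,g_3): lcm = p*q**2. S = 5/2*p*q*r + p + q**3 - q.
  leading term p*q*r: subtract (-5/8*q*r)·f_1 from 5/2*p*q*r + p + q**3 - q → p + q**3 - 25/4*q*r**2 - q
  leading term p: subtract (-1/4)·f_1 from p + q**3 - 25/4*q*r**2 - q → q**3 - 25/4*q*r**2 - q - 5/2*r
  leading term q**3: subtract (-q)·g_3 from q**3 - 25/4*q*r**2 - q - 5/2*r → 5/2*q**2*r - 25/4*q*r**2 - 5/2*r
  leading term q**2*r: subtract (-5/2*r)·g_3 from 5/2*q**2*r - 25/4*q*r**2 - 5/2*r → 0
  remainder 0.

Every S-polynomial of the final basis reduces to 0, so we have a Gröbner basis.
Inter-reduce: drop elements whose leading term is divisible by another's, tail-reduce, and make monic.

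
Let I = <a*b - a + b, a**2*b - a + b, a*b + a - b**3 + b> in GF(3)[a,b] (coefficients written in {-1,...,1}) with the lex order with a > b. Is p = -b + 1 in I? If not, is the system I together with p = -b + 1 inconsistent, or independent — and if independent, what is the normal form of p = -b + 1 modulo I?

Adjoining -b + 1 makes the ideal the whole ring: the system is inconsistent.

First compute the reduced Gröbner basis of I by Buchberger's algorithm.
f_1 = a*b - a + b, LT = a*b.
f_2 = a**2*b - a + b, LT = a**2*b.
f_3 = a*b + a - b**3 + b, LT = a*b.

S(f_1,f_2): lcm = a**2*b. S = -a**2 + a*b + a - b.
  leading term a**2: no divisor's leading term divides it; move -a**2 to the remainder.
  leading term a*b: subtract (1)·f_1 from a*b + a - b → -a + b
  leading term a: no divisor's leading term divides it; move -a to the remainder.
  leading term b: no divisor's leading term divides it; move b to the remainder.
  remainder -a**2 - a + b ≠ 0; add h_4 = -a**2 - a + b to the basis.

S(f_1,f_3): lcm = a*b. S = a + b**3.
  leading term a: no divisor's leading term divides it; move a to the remainder.
  leading term b**3: no divisor's leading term divides it; move b**3 to the remainder.
  remainder a + b**3 ≠ 0; add h_5 = a + b**3 to the basis.

S(f_2,f_3): lcm = a**2*b. S = -a**2 + a*b**3 - a*b - a + b.
  leading term a**2: subtract (1)·h_4 from -a**2 + a*b**3 - a*b - a + b → a*b**3 - a*b
  leading term a*b**3: subtract (b**2)·f_1 from a*b**3 - a*b → a*b**2 - a*b - b**3
  leading term a*b**2: subtract (b)·f_1 from a*b**2 - a*b - b**3 → -b**3 - b**2
  leading term b**3: no divisor's leading term divides it; move -b**3 to the remainder.
  leading term b**2: no divisor's leading term divides it; move -b**2 to the remainder.
  remainder -b**3 - b**2 ≠ 0; add h_6 = -b**3 - b**2 to the basis.

S(f_1,h_4): lcm = a**2*b. S = -a**2 + b**2.
  leading term a**2: subtract (1)·h_4 from -a**2 + b**2 → a + b**2 - b
  leading term a: subtract (1)·h_5 from a + b**2 - b → -b**3 + b**2 - b
  leading term b**3: subtract (1)·h_6 from -b**3 + b**2 - b → -b**2 - b
  leading term b**2: no divisor's leading term divides it; move -b**2 to the remainder.
  leading term b: no divisor's leading term divides it; move -b to the remainder.
  remainder -b**2 - b ≠ 0; add h_7 = -b**2 - b to the basis.

The other S-polynomials (S(f_2,h_4), S(f_3,h_4), S(f_1,h_5), S(f_2,h_5), S(f_3,h_5), S(h_4,h_5), S(f_1,h_6), S(f_2,h_6), S(f_3,h_6), S(h_4,h_6), S(h_5,h_6), S(f_1,h_7), S(f_2,h_7), S(f_3,h_7), S(h_4,h_7), S(h_5,h_7), S(h_6,h_7)) all reduce to 0 modulo the current basis, so we have a Gröbner basis.
Inter-reduce: drop elements whose leading term is divisible by another's, tail-reduce, and make monic.
Reduced Gröbner basis: {a + b, b**2 + b}.
Label its elements g_1 = a + b, g_2 = b**2 + b.

Reduce p = -b + 1 modulo G:
  leading term b: no divisor's leading term divides it; move -b to the remainder.
  leading term 1: no divisor's leading term divides it; move 1 to the remainder.
  normal form = -b + 1.
The normal form is nonzero, so p ∉ I. Since p minus its normal form lies in I, I + (p) = I + (r) where r = -b + 1; decide whether this ideal is the whole ring.
Run Buchberger on G together with r (pairs among the g_i already reduce to 0 since G is a Gröbner basis):
g_1 = a + b, LT = a.
g_2 = b**2 + b, LT = b**2.
r = -b + 1, LT = b.

S(g_2,r): lcm = b**2. S = -b.
  leading term b: subtract (1)·r from -b → -1
  leading term 1: no divisor's leading term divides it; move -1 to the remainder.
  remainder -1 ≠ 0; add m_4 = -1 to the basis.

The other S-polynomials (S(g_1,g_2), S(g_1,r), S(g_1,m_4), S(g_2,m_4), S(r,m_4)) all reduce to 0 modulo the current basis, so we have a Gröbner basis.
Inter-reduce: drop elements whose leading term is divisible by another's, tail-reduce, and make monic.
Reduced Gröbner basis: {1}.
The reduced Gröbner basis of I + (p) is {1}: the ideal is the whole ring, so the enlarged system has no common solution — adjoining p is inconsistent.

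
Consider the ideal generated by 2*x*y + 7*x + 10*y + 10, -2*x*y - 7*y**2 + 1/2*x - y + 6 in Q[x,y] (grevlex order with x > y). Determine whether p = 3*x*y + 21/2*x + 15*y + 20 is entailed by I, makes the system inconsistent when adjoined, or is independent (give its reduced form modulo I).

First compute the reduced Gröbner basis of I by Buchberger's algorithm.
f_1 = 2*x*y + 7*x + 10*y + 10, LT = x*y.
f_2 = -2*x*y - 7*y**2 + 1/2*x - y + 6, LT = x*y.

S(f_1,f_2): lcm = x*y. S = -7/2*y**2 + 15/4*x + 9/2*y + 8.
  leading term y**2: no divisor's leading term divides it; move -7/2*y**2 to the remainder.
  leading term x: no divisor's leading term divides it; move 15/4*x to the remainder.
  leading term y: no divisor's leading term divides it; move 9/2*y to the remainder.
  leading term 1: no divisor's leading term divides it; move 8 to the remainder.
  remainder -7/2*y**2 + 15/4*x + 9/2*y + 8 ≠ 0; add h_3 = -7/2*y**2 + 15/4*x + 9/2*y + 8 to the basis.

S(f_1,h_3): lcm = x*y**2. S = 15/14*x**2 + 67/14*x*y + 5*y**2 + 16/7*x + 5*y.
  leading term x**2: no divisor's leading term divides it; move 15/14*x**2 to the remainder.
  leading term x*y: subtract (67/28)·f_1 from 67/14*x*y + 5*y**2 + 16/7*x + 5*y → 5*y**2 - 405/28*x - 265/14*y - 335/14
  leading term y**2: subtract (-10/7)·h_3 from 5*y**2 - 405/28*x - 265/14*y - 335/14 → -255/28*x - 25/2*y - 25/2
  leading term x: no divisor's leading term divides it; move -255/28*x to the remainder.
  leading term y: no divisor's leading term divides it; move -25/2*y to the remainder.
  leading term 1: no divisor's leading term divides it; move -25/2 to the remainder.
  remainder 15/14*x**2 - 255/28*x - 25/2*y - 25/2 ≠ 0; add h_4 = 15/14*x**2 - 255/28*x - 25/2*y - 25/2 to the basis.

S(f_2,h_3): lcm = x*y**2. S = 7/2*y**3 + 15/14*x**2 + 29/28*x*y + 1/2*y**2 + 16/7*x - 3*y.
  leading term y**3: subtract (-y)·h_3 from 7/2*y**3 + 15/14*x**2 + 29/28*x*y + 1/2*y**2 + 16/7*x - 3*y → 15/14*x**2 + 67/14*x*y + 5*y**2 + 16/7*x + 5*y
  leading term x**2: subtract (1)·h_4 from 15/14*x**2 + 67/14*x*y + 5*y**2 + 16/7*x + 5*y → 67/14*x*y + 5*y**2 + 319/28*x + 35/2*y + 25/2
  leading term x*y: subtract (67/28)·f_1 from 67/14*x*y + 5*y**2 + 319/28*x + 35/2*y + 25/2 → 5*y**2 - 75/14*x - 45/7*y - 80/7
  leading term y**2: subtract (-10/7)·h_3 from 5*y**2 - 75/14*x - 45/7*y - 80/7 → 0
  remainder 0.

S(f_1,h_4): lcm = x**2*y. S = 7/2*x**2 + 27/2*x*y + 35/3*y**2 + 5*x + 35/3*y.
  leading term x**2: subtract (49/15)·h_4 from 7/2*x**2 + 27/2*x*y + 35/3*y**2 + 5*x + 35/3*y → 27/2*x*y + 35/3*y**2 + 139/4*x + 105/2*y + 245/6
  leading term x*y: subtract (27/4)·f_1 from 27/2*x*y + 35/3*y**2 + 139/4*x + 105/2*y + 245/6 → 35/3*y**2 - 25/2*x - 15*y - 80/3
  leading term y**2: subtract (-10/3)·h_3 from 35/3*y**2 - 25/2*x - 15*y - 80/3 → 0
  remainder 0.

S(f_2,h_4): lcm = x**2*y. S = 7/2*x*y**2 - 1/4*x**2 + 9*x*y + 35/3*y**2 - 3*x + 35/3*y.
  leading term x*y**2: subtract (7/4*y)·f_1 from 7/2*x*y**2 - 1/4*x**2 + 9*x*y + 35/3*y**2 - 3*x + 35/3*y → -1/4*x**2 - 13/4*x*y - 35/6*y**2 - 3*x - 35/6*y
  leading term x**2: subtract (-7/30)·h_4 from -1/4*x**2 - 13/4*x*y - 35/6*y**2 - 3*x - 35/6*y → -13/4*x*y - 35/6*y**2 - 41/8*x - 35/4*y - 35/12
  leading term x*y: subtract (-13/8)·f_1 from -13/4*x*y - 35/6*y**2 - 41/8*x - 35/4*y - 35/12 → -35/6*y**2 + 25/4*x + 15/2*y + 40/3
  leading term y**2: subtract (5/3)·h_3 from -35/6*y**2 + 25/4*x + 15/2*y + 40/3 → 0
  remainder 0.

S(h_3,h_4): leading monomials are coprime, so the S-polynomial reduces to 0 (Buchberger's first criterion).
Every S-polynomial of the final basis reduces to 0, so we have a Gröbner basis.
Inter-reduce: drop elements whose leading term is divisible by another's, tail-reduce, and make monic.
Reduced Gröbner basis: {x**2 - 17/2*x - 35/3*y - 35/3, x*y + 7/2*x + 5*y + 5, y**2 - 15/14*x - 9/7*y - 16/7}.
Label its elements g_1 = x**2 - 17/2*x - 35/3*y - 35/3, g_2 = x*y + 7/2*x + 5*y + 5, g_3 = y**2 - 15/14*x - 9/7*y - 16/7.

Reduce p = 3*x*y + 21/2*x + 15*y + 20 modulo G:
  leading term x*y: subtract (3)·g_2 from 3*x*y + 21/2*x + 15*y + 20 → 5
  leading term 1: no divisor's leading term divides it; move 5 to the remainder.
  normal form = 5.
The normal form is nonzero, so p ∉ I. Since p minus its normal form lies in I, I + (p) = I + (r) where r = 5; decide whether this ideal is the whole ring.
Here r = 5 is a nonzero constant, hence a unit: 1 ∈ I + (p), the Gröbner basis of I + (p) is {1}, and the enlarged system has no common solution — adjoining p is inconsistent.

Adjoining 3*x*y + 21/2*x + 15*y + 20 makes the ideal the whole ring: the system is inconsistent.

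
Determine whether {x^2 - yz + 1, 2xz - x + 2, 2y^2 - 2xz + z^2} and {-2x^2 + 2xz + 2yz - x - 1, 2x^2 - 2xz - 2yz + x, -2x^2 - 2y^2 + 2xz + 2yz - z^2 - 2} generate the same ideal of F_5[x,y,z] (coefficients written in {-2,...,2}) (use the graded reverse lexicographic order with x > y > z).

No, the ideals differ.

Equality of ideals is decidable: compute both reduced Gröbner bases (unique for the ordering) and check whether they agree.
Buchberger on the first generating set:
f_1 = x^2 - yz + 1, LT = x^2.
f_2 = 2xz - x + 2, LT = xz.
f_3 = 2y^2 - 2xz + z^2, LT = y^2.

S(f_1,f_2): lcm = x^2z. S = -yz^2 - 2x^2 - x + z.
  reduce S modulo (f_1, f_2, f_3):
  remainder -yz^2 - 2yz - x + z + 2 ≠ 0; add g_4 = -yz^2 - 2yz - x + z + 2 to the basis.

S(f_3,g_4): lcm = y^2z^2. S = -xz^3 - 2z^4 - 2y^2z - xy + yz + 2y.
  reduce S modulo (f_1, f_2, f_3, g_4):
  remainder -2z^4 + z^3 - xy + yz + z^2 + 2y ≠ 0; add g_5 = -2z^4 + z^3 - xy + yz + z^2 + 2y to the basis.

The other S-polynomials (S(f_1,f_3), S(f_2,f_3), S(f_1,g_4), S(f_2,g_4), S(f_1,g_5), S(f_2,g_5), S(f_3,g_5), S(g_4,g_5)) all reduce to 0 modulo the current basis, so we have a Gröbner basis.
Inter-reduce: drop elements whose leading term is divisible by another's, tail-reduce, and make monic.
Reduced Gröbner basis: {z^4 + 2z^3 - 2xy + 2yz + 2z^2 - y, yz^2 + 2yz + x - z - 2, x^2 - yz + 1, y^2 - 2z^2 + 2x + 1, xz + 2x + 1}.

Buchberger on the second generating set:
h_1 = -2x^2 + 2xz + 2yz - x - 1, LT = x^2.
h_2 = 2x^2 - 2xz - 2yz + x, LT = x^2.
h_3 = -2x^2 - 2y^2 + 2xz + 2yz - z^2 - 2, LT = x^2.

S(h_1,h_2): lcm = x^2. S = -2.
  reduce S modulo (h_1, h_2, h_3):
  remainder -2 ≠ 0; add k_4 = -2 to the basis.

The other S-polynomials (S(h_1,h_3), S(h_2,h_3), S(h_1,k_4), S(h_2,k_4), S(h_3,k_4)) all reduce to 0 modulo the current basis, so we have a Gröbner basis.
Inter-reduce: drop elements whose leading term is divisible by another's, tail-reduce, and make monic.
Reduced Gröbner basis: {1}.

Since the reduced bases disagree, the two ideals are not the same.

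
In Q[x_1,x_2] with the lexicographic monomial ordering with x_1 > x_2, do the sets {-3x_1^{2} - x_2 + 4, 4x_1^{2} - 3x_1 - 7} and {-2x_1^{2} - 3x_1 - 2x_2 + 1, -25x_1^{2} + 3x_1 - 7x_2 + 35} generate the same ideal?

For a fixed monomial order, each ideal has a unique reduced Gröbner basis; comparing bases decides equality.
Buchberger on the first generating set:
f_1 = -3x_1^{2} - x_2 + 4, LT = x_1^{2}.
f_2 = 4x_1^{2} - 3x_1 - 7, LT = x_1^{2}.

S(f_1,f_2): lcm = x_1^{2}. S = \tfrac{3}{4}x_1 + \tfrac{1}{3}x_2 + \tfrac{5}{12}.
  leading term x_1: no divisor's leading term divides it; move \tfrac{3}{4}x_1 to the remainder.
  leading term x_2: no divisor's leading term divides it; move \tfrac{1}{3}x_2 to the remainder.
  leading term 1: no divisor's leading term divides it; move \tfrac{5}{12} to the remainder.
  remainder \tfrac{3}{4}x_1 + \tfrac{1}{3}x_2 + \tfrac{5}{12} ≠ 0; add g_3 = \tfrac{3}{4}x_1 + \tfrac{1}{3}x_2 + \tfrac{5}{12} to the basis.

S(f_1,g_3): lcm = x_1^{2}. S = -\tfrac{4}{9}x_1x_2 - \tfrac{5}{9}x_1 + \tfrac{1}{3}x_2 - \tfrac{4}{3}.
  leading term x_1x_2: subtract (-\tfrac{16}{27}x_2)·g_3 from -\tfrac{4}{9}x_1x_2 - \tfrac{5}{9}x_1 + \tfrac{1}{3}x_2 - \tfrac{4}{3} → -\tfrac{5}{9}x_1 + \tfrac{16}{81}x_2^{2} + \tfrac{47}{81}x_2 - \tfrac{4}{3}
  leading term x_1: subtract (-\tfrac{20}{27})·g_3 from -\tfrac{5}{9}x_1 + \tfrac{16}{81}x_2^{2} + \tfrac{47}{81}x_2 - \tfrac{4}{3} → \tfrac{16}{81}x_2^{2} + \tfrac{67}{81}x_2 - \tfrac{83}{81}
  leading term x_2^{2}: no divisor's leading term divides it; move \tfrac{16}{81}x_2^{2} to the remainder.
  leading term x_2: no divisor's leading term divides it; move \tfrac{67}{81}x_2 to the remainder.
  leading term 1: no divisor's leading term divides it; move -\tfrac{83}{81} to the remainder.
  remainder \tfrac{16}{81}x_2^{2} + \tfrac{67}{81}x_2 - \tfrac{83}{81} ≠ 0; add g_4 = \tfrac{16}{81}x_2^{2} + \tfrac{67}{81}x_2 - \tfrac{83}{81} to the basis.

The other S-polynomials (S(f_2,g_3), S(f_1,g_4), S(f_2,g_4), S(g_3,g_4)) all reduce to 0 modulo the current basis, so we have a Gröbner basis.
Inter-reduce: drop elements whose leading term is divisible by another's, tail-reduce, and make monic.
Reduced Gröbner basis: {x_1 + \tfrac{4}{9}x_2 + \tfrac{5}{9}, x_2^{2} + \tfrac{67}{16}x_2 - \tfrac{83}{16}}.

Buchberger on the second generating set:
h_1 = -2x_1^{2} - 3x_1 - 2x_2 + 1, LT = x_1^{2}.
h_2 = -25x_1^{2} + 3x_1 - 7x_2 + 35, LT = x_1^{2}.

S(h_1,h_2): lcm = x_1^{2}. S = \tfrac{81}{50}x_1 + \tfrac{18}{25}x_2 + \tfrac{9}{10}.
  leading term x_1: no divisor's leading term divides it; move \tfrac{81}{50}x_1 to the remainder.
  leading term x_2: no divisor's leading term divides it; move \tfrac{18}{25}x_2 to the remainder.
  leading term 1: no divisor's leading term divides it; move \tfrac{9}{10} to the remainder.
  remainder \tfrac{81}{50}x_1 + \tfrac{18}{25}x_2 + \tfrac{9}{10} ≠ 0; add k_3 = \tfrac{81}{50}x_1 + \tfrac{18}{25}x_2 + \tfrac{9}{10} to the basis.

S(h_1,k_3): lcm = x_1^{2}. S = -\tfrac{4}{9}x_1x_2 + \tfrac{17}{18}x_1 + x_2 - \tfrac{1}{2}.
  leading term x_1x_2: subtract (-\tfrac{200}{729}x_2)·k_3 from -\tfrac{4}{9}x_1x_2 + \tfrac{17}{18}x_1 + x_2 - \tfrac{1}{2} → \tfrac{17}{18}x_1 + \tfrac{16}{81}x_2^{2} + \tfrac{101}{81}x_2 - \tfrac{1}{2}
  leading term x_1: subtract (\tfrac{425}{729})·k_3 from \tfrac{17}{18}x_1 + \tfrac{16}{81}x_2^{2} + \tfrac{101}{81}x_2 - \tfrac{1}{2} → \tfrac{16}{81}x_2^{2} + \tfrac{67}{81}x_2 - \tfrac{83}{81}
  leading term x_2^{2}: no divisor's leading term divides it; move \tfrac{16}{81}x_2^{2} to the remainder.
  leading term x_2: no divisor's leading term divides it; move \tfrac{67}{81}x_2 to the remainder.
  leading term 1: no divisor's leading term divides it; move -\tfrac{83}{81} to the remainder.
  remainder \tfrac{16}{81}x_2^{2} + \tfrac{67}{81}x_2 - \tfrac{83}{81} ≠ 0; add k_4 = \tfrac{16}{81}x_2^{2} + \tfrac{67}{81}x_2 - \tfrac{83}{81} to the basis.

The other S-polynomials (S(h_2,k_3), S(h_1,k_4), S(h_2,k_4), S(k_3,k_4)) all reduce to 0 modulo the current basis, so we have a Gröbner basis.
Inter-reduce: drop elements whose leading term is divisible by another's, tail-reduce, and make monic.
Reduced Gröbner basis: {x_1 + \tfrac{4}{9}x_2 + \tfrac{5}{9}, x_2^{2} + \tfrac{67}{16}x_2 - \tfrac{83}{16}}.

The two bases agree; hence the ideals are identical.

Yes, the ideals are equal.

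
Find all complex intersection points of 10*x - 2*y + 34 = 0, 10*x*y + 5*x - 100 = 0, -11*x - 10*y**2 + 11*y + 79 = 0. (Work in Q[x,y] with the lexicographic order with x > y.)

{(-4, -3)}

Compute a lex Gröbner basis by Buchberger's algorithm.
f_1 = 10*x - 2*y + 34, LT = x.
f_2 = 10*x*y + 5*x - 100, LT = x*y.
f_3 = -11*x - 10*y**2 + 11*y + 79, LT = x.

S(f_1,f_2): lcm = x*y. S = -1/2*x - 1/5*y**2 + 17/5*y + 10.
  leading term x: subtract (-1/20)·f_1 from -1/2*x - 1/5*y**2 + 17/5*y + 10 → -1/5*y**2 + 33/10*y + 117/10
  leading term y**2: no divisor's leading term divides it; move -1/5*y**2 to the remainder.
  leading term y: no divisor's leading term divides it; move 33/10*y to the remainder.
  leading term 1: no divisor's leading term divides it; move 117/10 to the remainder.
  remainder -1/5*y**2 + 33/10*y + 117/10 ≠ 0; add h_4 = -1/5*y**2 + 33/10*y + 117/10 to the basis.

S(f_1,f_3): lcm = x. S = -10/11*y**2 + 4/5*y + 582/55.
  leading term y**2: subtract (50/11)·h_4 from -10/11*y**2 + 4/5*y + 582/55 → -71/5*y - 213/5
  leading term y: no divisor's leading term divides it; move -71/5*y to the remainder.
  leading term 1: no divisor's leading term divides it; move -213/5 to the remainder.
  remainder -71/5*y - 213/5 ≠ 0; add h_5 = -71/5*y - 213/5 to the basis.

The other S-polynomials (S(f_2,f_3), S(f_1,h_4), S(f_2,h_4), S(f_3,h_4), S(f_1,h_5), S(f_2,h_5), S(f_3,h_5), S(h_4,h_5)) all reduce to 0 modulo the current basis, so we have a Gröbner basis.
Inter-reduce: drop elements whose leading term is divisible by another's, tail-reduce, and make monic.
Reduced Gröbner basis: {x + 4, y + 3}.

A lex Gröbner basis eliminates variables successively. Here y + 3 depends only on y, with roots {-3}; lifting each root through the earlier basis elements recovers the full solutions.
  y = -3: the earlier basis element becomes x + 4 = 0, giving x = -4 — point (-4, -3).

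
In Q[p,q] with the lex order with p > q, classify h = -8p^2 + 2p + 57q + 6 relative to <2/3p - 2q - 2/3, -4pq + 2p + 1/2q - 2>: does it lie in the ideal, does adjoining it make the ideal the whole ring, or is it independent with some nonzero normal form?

-8p^2 + 2p + 57q + 6 lies in I (it reduces to 0).

First compute the reduced Gröbner basis of I by Buchberger's algorithm.
f_1 = 2/3p - 2q - 2/3, LT = p.
f_2 = -4pq + 2p + 1/2q - 2, LT = pq.

S(f_1,f_2): lcm = pq. S = 1/2p - 3q^2 - 7/8q - 1/2.
  leading term p: subtract (3/4)·f_1 from 1/2p - 3q^2 - 7/8q - 1/2 → -3q^2 + 5/8q
  leading term q^2: no divisor's leading term divides it; move -3q^2 to the remainder.
  leading term q: no divisor's leading term divides it; move 5/8q to the remainder.
  remainder -3q^2 + 5/8q ≠ 0; add k_3 = -3q^2 + 5/8q to the basis.

The other S-polynomials (S(f_1,k_3), S(f_2,k_3)) all reduce to 0 modulo the current basis, so we have a Gröbner basis.
Inter-reduce: drop elements whose leading term is divisible by another's, tail-reduce, and make monic.
Reduced Gröbner basis: {p - 3q - 1, q^2 - 5/24q}.
Label its elements g_1 = p - 3q - 1, g_2 = q^2 - 5/24q.

Reduce h = -8p^2 + 2p + 57q + 6 modulo G:
  leading term p^2: subtract (-8p)·g_1 from -8p^2 + 2p + 57q + 6 → -24pq - 6p + 57q + 6
  leading term pq: subtract (-24q)·g_1 from -24pq - 6p + 57q + 6 → -6p - 72q^2 + 33q + 6
  leading term p: subtract (-6)·g_1 from -6p - 72q^2 + 33q + 6 → -72q^2 + 15q
  leading term q^2: subtract (-72)·g_2 from -72q^2 + 15q → 0
  normal form = 0.
Since the normal form is 0, h ∈ I.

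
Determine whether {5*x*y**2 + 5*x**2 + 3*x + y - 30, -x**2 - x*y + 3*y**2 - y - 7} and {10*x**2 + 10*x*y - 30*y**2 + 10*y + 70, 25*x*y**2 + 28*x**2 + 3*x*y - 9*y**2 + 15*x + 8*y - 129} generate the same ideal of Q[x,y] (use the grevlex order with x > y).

Yes, the ideals are equal.

Equality of ideals is decidable: compute both reduced Gröbner bases (unique for the ordering) and check whether they agree.
Buchberger on the first generating set:
f_1 = 5*x*y**2 + 5*x**2 + 3*x + y - 30, LT = x*y**2.
f_2 = -x**2 - x*y + 3*y**2 - y - 7, LT = x**2.

S(f_1,f_2): lcm = x**2*y**2. S = -x*y**3 + 3*y**4 + x**3 - y**3 + 3/5*x**2 + 1/5*x*y - 7*y**2 - 6*x.
  reduce S modulo (f_1, f_2):
  remainder 3*y**4 - y**3 + 11/5*x*y - 14*y**2 - 74/5*x - 21/5*y + 174/5 ≠ 0; add g_3 = 3*y**4 - y**3 + 11/5*x*y - 14*y**2 - 74/5*x - 21/5*y + 174/5 to the basis.

The other S-polynomials (S(f_1,g_3), S(f_2,g_3)) all reduce to 0 modulo the current basis, so we have a Gröbner basis.
Inter-reduce: drop elements whose leading term is divisible by another's, tail-reduce, and make monic.
Reduced Gröbner basis: {y**4 - 1/3*y**3 + 11/15*x*y - 14/3*y**2 - 74/15*x - 7/5*y + 58/5, x*y**2 - x*y + 3*y**2 + 3/5*x - 4/5*y - 13, x**2 + x*y - 3*y**2 + y + 7}.

Buchberger on the second generating set:
h_1 = 10*x**2 + 10*x*y - 30*y**2 + 10*y + 70, LT = x**2.
h_2 = 25*x*y**2 + 28*x**2 + 3*x*y - 9*y**2 + 15*x + 8*y - 129, LT = x*y**2.

S(h_1,h_2): lcm = x**2*y**2. S = x*y**3 - 3*y**4 - 28/25*x**3 - 3/25*x**2*y + 9/25*x*y**2 + y**3 - 3/5*x**2 - 8/25*x*y + 7*y**2 + 129/25*x.
  reduce S modulo (h_1, h_2):
  remainder -3*y**4 + y**3 - 11/5*x*y + 14*y**2 + 74/5*x + 21/5*y - 174/5 ≠ 0; add k_3 = -3*y**4 + y**3 - 11/5*x*y + 14*y**2 + 74/5*x + 21/5*y - 174/5 to the basis.

The other S-polynomials (S(h_1,k_3), S(h_2,k_3)) all reduce to 0 modulo the current basis, so we have a Gröbner basis.
Inter-reduce: drop elements whose leading term is divisible by another's, tail-reduce, and make monic.
Reduced Gröbner basis: {y**4 - 1/3*y**3 + 11/15*x*y - 14/3*y**2 - 74/15*x - 7/5*y + 58/5, x*y**2 - x*y + 3*y**2 + 3/5*x - 4/5*y - 13, x**2 + x*y - 3*y**2 + y + 7}.

These coincide, so the ideals are equal.
The same test decides containment: I ⊆ J iff every generator of I reduces to 0 modulo a Gröbner basis of J.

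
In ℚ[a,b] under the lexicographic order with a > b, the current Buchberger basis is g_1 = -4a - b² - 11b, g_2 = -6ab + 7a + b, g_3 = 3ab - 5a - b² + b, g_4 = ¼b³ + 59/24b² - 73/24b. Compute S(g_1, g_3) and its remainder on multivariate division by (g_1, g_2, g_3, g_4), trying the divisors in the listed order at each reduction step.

S(g_1, g_3) = 5/3a + ¼b³ + 37/12b² - ⅓b; remainder on division = 5/24b² - 15/8b.

lcm(LM(g_1), LM(g_3)) = ab.
S = (lcm/LT(g_1))·g_1 − (lcm/LT(g_3))·g_3 = 5/3a + ¼b³ + 37/12b² - ⅓b.
Reduce S modulo (g_1, g_2, g_3, g_4) in that order:
  leading term a: subtract (-5/12)·g_1 from 5/3a + ¼b³ + 37/12b² - ⅓b → ¼b³ + 8/3b² - 59/12b
  leading term b³: subtract (1)·g_4 from ¼b³ + 8/3b² - 59/12b → 5/24b² - 15/8b
  leading term b²: no divisor's leading term divides it; move 5/24b² to the remainder.
  leading term b: no divisor's leading term divides it; move -15/8b to the remainder.
The remainder 5/24b² - 15/8b is nonzero, so it would be added as the next basis element.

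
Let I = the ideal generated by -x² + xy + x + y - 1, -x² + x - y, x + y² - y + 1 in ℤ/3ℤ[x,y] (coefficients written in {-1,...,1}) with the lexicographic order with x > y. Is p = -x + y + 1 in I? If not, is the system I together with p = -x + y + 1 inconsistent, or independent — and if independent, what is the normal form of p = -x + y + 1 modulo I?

-x + y + 1 lies in I (it reduces to 0).

First compute the reduced Gröbner basis of I by Buchberger's algorithm.
f_1 = -x² + xy + x + y - 1, LT = x².
f_2 = -x² + x - y, LT = x².
f_3 = x + y² - y + 1, LT = x.

S(f_1,f_2): lcm = x². S = -xy + y + 1.
  reduce S modulo (f_1, f_2, f_3):
  remainder y³ - y² - y + 1 ≠ 0; add h_4 = y³ - y² - y + 1 to the basis.

S(f_1,f_3): lcm = x². S = -xy² + x - y + 1.
  reduce S modulo (f_1, f_2, f_3, h_4):
  remainder y² - y ≠ 0; add h_5 = y² - y to the basis.

S(h_4,h_5): lcm = y³. S = -y + 1.
  reduce S modulo (f_1, f_2, f_3, h_4, h_5):
  remainder -y + 1 ≠ 0; add h_6 = -y + 1 to the basis.

The other S-polynomials (S(f_2,f_3), S(f_1,h_4), S(f_2,h_4), S(f_3,h_4), S(f_1,h_5), S(f_2,h_5), S(f_3,h_5), S(f_1,h_6), S(f_2,h_6), S(f_3,h_6), S(h_4,h_6), S(h_5,h_6)) all reduce to 0 modulo the current basis, so we have a Gröbner basis.
Inter-reduce: drop elements whose leading term is divisible by another's, tail-reduce, and make monic.
Reduced Gröbner basis: {x + 1, y - 1}.
Label its elements g_1 = x + 1, g_2 = y - 1.

Reduce p = -x + y + 1 modulo G:
  leading term x: subtract (-1)·g_1 from -x + y + 1 → y - 1
  leading term y: subtract (1)·g_2 from y - 1 → 0
  normal form = 0.
Since the normal form is 0, p ∈ I.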